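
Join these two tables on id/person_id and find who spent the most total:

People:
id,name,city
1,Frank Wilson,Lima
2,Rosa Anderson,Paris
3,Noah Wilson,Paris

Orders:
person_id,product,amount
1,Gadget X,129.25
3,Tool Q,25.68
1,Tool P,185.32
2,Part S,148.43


Join on: people.id = orders.person_id

Joined rows:
  Frank Wilson (Lima) bought Gadget X for $129.25
  Noah Wilson (Paris) bought Tool Q for $25.68
  Frank Wilson (Lima) bought Tool P for $185.32
  Rosa Anderson (Paris) bought Part S for $148.43

Total per person:
  Frank Wilson: $314.57
  Rosa Anderson: $148.43
  Noah Wilson: $25.68

Top spender: Frank Wilson ($314.57)

Frank Wilson ($314.57)


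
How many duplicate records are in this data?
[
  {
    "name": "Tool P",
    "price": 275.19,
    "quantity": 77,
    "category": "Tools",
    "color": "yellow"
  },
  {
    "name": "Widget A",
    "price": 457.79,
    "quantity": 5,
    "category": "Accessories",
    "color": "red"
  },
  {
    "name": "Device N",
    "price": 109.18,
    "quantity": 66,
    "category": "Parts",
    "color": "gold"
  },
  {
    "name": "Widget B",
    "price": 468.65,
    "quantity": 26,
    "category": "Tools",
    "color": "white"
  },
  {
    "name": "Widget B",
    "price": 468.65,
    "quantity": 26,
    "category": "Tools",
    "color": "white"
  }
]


Checking 5 records for duplicates:

  Row 1: Tool P ($275.19, qty 77)
  Row 2: Widget A ($457.79, qty 5)
  Row 3: Device N ($109.18, qty 66)
  Row 4: Widget B ($468.65, qty 26)
  Row 5: Widget B ($468.65, qty 26) <-- DUPLICATE

Duplicates found: 1
Unique records: 4

1 duplicates, 4 unique


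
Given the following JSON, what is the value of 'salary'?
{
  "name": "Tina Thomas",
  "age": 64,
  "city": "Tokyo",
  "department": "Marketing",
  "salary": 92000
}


Looking up field 'salary'
Value: 92000

92000


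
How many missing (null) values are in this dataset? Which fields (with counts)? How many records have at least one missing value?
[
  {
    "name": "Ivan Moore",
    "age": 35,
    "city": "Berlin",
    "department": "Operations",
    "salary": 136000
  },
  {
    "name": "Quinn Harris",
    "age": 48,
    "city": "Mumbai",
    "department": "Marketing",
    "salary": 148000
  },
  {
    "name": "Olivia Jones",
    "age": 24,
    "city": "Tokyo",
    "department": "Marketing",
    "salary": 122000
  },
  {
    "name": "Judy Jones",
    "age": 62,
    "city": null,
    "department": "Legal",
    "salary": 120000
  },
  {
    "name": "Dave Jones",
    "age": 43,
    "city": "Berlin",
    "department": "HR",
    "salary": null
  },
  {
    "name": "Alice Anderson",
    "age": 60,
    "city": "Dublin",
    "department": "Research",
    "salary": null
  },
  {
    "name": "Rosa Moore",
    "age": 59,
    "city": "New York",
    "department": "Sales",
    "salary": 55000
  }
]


Checking for missing (null) values in 7 records:

  Ivan Moore: complete
  Quinn Harris: complete
  Olivia Jones: complete
  Judy Jones: city
  Dave Jones: salary
  Alice Anderson: salary
  Rosa Moore: complete

Per field:
  name: 0 missing
  age: 0 missing
  city: 1 missing
  department: 0 missing
  salary: 2 missing

Total missing values: 3
Records with any missing: 3

3 missing values (city: 1, salary: 2); 3 incomplete records


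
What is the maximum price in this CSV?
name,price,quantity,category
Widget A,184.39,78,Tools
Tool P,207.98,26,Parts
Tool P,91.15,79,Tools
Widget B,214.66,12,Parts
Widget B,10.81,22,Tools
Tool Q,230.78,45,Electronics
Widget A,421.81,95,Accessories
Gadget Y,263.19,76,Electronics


Computing maximum price:
Values: [184.39, 207.98, 91.15, 214.66, 10.81, 230.78, 421.81, 263.19]
Max = 421.81

421.81


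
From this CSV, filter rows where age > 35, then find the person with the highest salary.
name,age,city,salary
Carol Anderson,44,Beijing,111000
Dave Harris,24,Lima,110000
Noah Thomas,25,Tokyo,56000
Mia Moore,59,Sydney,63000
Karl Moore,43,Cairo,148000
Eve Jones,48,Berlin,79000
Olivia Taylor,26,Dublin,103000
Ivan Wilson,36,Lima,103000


Filter: age > 35
Sort by: salary (descending)

Filtered records (5):
  Karl Moore, age 43, salary $148000
  Carol Anderson, age 44, salary $111000
  Ivan Wilson, age 36, salary $103000
  Eve Jones, age 48, salary $79000
  Mia Moore, age 59, salary $63000

Highest salary: Karl Moore ($148000)

Karl Moore


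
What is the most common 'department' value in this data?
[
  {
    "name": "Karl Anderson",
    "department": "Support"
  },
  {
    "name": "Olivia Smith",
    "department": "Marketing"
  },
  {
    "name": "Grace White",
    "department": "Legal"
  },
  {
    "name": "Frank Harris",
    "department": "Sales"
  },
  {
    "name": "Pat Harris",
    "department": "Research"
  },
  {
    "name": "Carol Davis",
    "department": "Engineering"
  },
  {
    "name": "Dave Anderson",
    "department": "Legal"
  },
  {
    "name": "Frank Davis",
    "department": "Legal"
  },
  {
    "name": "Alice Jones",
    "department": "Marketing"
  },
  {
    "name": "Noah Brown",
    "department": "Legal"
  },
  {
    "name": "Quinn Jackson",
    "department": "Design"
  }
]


Counting 'department' values across 11 records:

  Legal: 4 ####
  Marketing: 2 ##
  Support: 1 #
  Sales: 1 #
  Research: 1 #
  Engineering: 1 #
  Design: 1 #

Most common: Legal (4 times)

Legal (4 times)


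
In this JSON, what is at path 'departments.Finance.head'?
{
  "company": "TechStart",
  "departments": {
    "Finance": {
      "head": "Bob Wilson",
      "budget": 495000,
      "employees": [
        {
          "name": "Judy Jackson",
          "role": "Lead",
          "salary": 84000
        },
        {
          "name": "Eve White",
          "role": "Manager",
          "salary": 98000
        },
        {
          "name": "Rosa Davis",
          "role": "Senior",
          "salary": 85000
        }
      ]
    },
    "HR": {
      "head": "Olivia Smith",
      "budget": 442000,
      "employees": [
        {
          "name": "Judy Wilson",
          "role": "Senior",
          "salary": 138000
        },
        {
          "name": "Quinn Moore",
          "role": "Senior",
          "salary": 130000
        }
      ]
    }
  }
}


Path: departments.Finance.head

Navigate:
  -> departments
  -> Finance
  -> head = 'Bob Wilson'

Bob Wilson


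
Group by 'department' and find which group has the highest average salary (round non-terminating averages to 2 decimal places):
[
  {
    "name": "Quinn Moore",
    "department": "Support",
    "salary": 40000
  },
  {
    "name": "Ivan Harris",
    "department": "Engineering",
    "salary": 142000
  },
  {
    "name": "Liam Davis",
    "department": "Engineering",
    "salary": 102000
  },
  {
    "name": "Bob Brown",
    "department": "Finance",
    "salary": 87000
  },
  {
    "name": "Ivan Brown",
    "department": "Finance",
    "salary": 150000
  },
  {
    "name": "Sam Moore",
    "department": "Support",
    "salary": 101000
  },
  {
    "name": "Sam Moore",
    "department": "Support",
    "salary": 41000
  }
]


Group by: department

Groups:
  Engineering: 2 people, avg salary = 244000/2 = $122000
  Finance: 2 people, avg salary = 237000/2 = $118500
  Support: 3 people, avg salary = 182000/3 ≈ $60666.67

Highest average salary: Engineering ($122000)

Engineering ($122000)


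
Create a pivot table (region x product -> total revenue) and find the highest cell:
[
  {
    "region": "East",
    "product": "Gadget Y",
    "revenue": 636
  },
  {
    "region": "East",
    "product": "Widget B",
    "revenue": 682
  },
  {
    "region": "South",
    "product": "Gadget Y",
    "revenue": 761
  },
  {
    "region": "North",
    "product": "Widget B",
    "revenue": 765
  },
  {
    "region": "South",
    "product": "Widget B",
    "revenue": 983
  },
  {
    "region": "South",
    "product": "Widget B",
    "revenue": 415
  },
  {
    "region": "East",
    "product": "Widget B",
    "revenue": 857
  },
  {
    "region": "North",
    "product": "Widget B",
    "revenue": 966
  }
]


Pivot: region (rows) x product (columns) -> total revenue

     Gadget Y      Widget B    
East           636          1539  
North            0          1731  
South          761          1398  

Highest: North / Widget B = $1731

North / Widget B = $1731


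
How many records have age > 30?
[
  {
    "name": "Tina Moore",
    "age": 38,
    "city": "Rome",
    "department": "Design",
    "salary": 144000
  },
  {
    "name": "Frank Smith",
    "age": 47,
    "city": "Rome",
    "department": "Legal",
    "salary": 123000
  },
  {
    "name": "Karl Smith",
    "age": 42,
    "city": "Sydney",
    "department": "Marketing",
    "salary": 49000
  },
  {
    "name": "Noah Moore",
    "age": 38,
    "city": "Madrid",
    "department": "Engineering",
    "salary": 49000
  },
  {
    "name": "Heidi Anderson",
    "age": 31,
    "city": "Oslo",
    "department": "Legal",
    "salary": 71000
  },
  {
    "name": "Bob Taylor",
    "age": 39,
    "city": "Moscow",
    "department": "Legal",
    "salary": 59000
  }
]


Data: 6 records
Condition: age > 30

Checking each record:
  Tina Moore: 38 MATCH
  Frank Smith: 47 MATCH
  Karl Smith: 42 MATCH
  Noah Moore: 38 MATCH
  Heidi Anderson: 31 MATCH
  Bob Taylor: 39 MATCH

Count: 6

6


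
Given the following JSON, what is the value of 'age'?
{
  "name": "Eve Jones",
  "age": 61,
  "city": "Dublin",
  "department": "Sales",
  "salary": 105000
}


Looking up field 'age'
Value: 61

61


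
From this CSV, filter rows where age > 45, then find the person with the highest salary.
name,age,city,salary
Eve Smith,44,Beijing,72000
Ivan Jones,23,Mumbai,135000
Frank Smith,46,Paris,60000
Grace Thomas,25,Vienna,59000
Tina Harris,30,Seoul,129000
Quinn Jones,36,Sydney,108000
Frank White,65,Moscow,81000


Filter: age > 45
Sort by: salary (descending)

Filtered records (2):
  Frank White, age 65, salary $81000
  Frank Smith, age 46, salary $60000

Highest salary: Frank White ($81000)

Frank White


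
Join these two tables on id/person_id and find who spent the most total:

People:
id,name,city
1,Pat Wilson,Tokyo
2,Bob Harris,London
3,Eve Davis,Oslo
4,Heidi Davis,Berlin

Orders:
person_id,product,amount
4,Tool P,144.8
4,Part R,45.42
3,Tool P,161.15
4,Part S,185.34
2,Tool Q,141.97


Join on: people.id = orders.person_id

Joined rows:
  Heidi Davis (Berlin) bought Tool P for $144.8
  Heidi Davis (Berlin) bought Part R for $45.42
  Eve Davis (Oslo) bought Tool P for $161.15
  Heidi Davis (Berlin) bought Part S for $185.34
  Bob Harris (London) bought Tool Q for $141.97

Total per person:
  Heidi Davis: $375.56
  Eve Davis: $161.15
  Bob Harris: $141.97

Top spender: Heidi Davis ($375.56)

Heidi Davis ($375.56)


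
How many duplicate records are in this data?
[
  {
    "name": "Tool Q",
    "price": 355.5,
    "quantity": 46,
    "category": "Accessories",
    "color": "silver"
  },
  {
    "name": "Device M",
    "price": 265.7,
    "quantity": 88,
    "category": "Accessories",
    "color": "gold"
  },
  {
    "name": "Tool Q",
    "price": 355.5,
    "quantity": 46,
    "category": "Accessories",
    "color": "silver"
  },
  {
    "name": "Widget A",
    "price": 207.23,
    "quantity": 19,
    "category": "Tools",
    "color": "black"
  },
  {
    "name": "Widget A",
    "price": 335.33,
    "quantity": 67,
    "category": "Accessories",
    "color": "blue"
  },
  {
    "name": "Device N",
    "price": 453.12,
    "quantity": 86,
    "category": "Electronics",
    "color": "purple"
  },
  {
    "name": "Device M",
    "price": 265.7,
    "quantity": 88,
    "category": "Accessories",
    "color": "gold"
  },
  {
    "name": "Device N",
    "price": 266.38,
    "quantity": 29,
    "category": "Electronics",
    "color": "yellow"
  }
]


Checking 8 records for duplicates:

  Row 1: Tool Q ($355.5, qty 46)
  Row 2: Device M ($265.7, qty 88)
  Row 3: Tool Q ($355.5, qty 46) <-- DUPLICATE
  Row 4: Widget A ($207.23, qty 19)
  Row 5: Widget A ($335.33, qty 67)
  Row 6: Device N ($453.12, qty 86)
  Row 7: Device M ($265.7, qty 88) <-- DUPLICATE
  Row 8: Device N ($266.38, qty 29)

Duplicates found: 2
Unique records: 6

2 duplicates, 6 unique


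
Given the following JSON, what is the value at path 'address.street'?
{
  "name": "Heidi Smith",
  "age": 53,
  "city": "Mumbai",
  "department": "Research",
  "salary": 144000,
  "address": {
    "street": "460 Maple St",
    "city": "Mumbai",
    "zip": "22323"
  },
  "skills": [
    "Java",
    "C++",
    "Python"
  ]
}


Query: address.street
Path: address -> street
Value: 460 Maple St

460 Maple St


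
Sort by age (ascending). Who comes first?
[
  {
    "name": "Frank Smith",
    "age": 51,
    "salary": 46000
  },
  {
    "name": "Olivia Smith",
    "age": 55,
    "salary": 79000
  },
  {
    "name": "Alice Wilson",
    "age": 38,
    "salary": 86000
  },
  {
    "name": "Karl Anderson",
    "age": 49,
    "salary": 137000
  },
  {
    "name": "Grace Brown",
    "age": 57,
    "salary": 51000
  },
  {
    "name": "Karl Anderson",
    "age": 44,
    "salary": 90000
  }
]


Sort by: age (ascending)

Sorted order:
  1. Alice Wilson (age = 38)
  2. Karl Anderson (age = 44)
  3. Karl Anderson (age = 49)
  4. Frank Smith (age = 51)
  5. Olivia Smith (age = 55)
  6. Grace Brown (age = 57)

First: Alice Wilson

Alice Wilson


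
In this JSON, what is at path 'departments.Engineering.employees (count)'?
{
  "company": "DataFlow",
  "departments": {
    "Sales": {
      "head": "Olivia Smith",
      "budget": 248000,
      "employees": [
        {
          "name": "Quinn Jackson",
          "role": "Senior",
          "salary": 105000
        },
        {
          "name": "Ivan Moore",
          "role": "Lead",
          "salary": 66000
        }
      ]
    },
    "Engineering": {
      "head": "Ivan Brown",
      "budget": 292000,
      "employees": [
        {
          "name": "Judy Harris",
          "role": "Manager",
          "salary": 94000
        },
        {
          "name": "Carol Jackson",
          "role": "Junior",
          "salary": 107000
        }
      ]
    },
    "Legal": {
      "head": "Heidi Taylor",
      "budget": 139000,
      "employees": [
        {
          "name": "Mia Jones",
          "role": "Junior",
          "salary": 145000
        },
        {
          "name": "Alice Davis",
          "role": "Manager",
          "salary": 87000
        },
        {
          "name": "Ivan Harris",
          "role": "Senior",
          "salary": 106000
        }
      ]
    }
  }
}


Path: departments.Engineering.employees (count)

Navigate:
  -> departments
  -> Engineering
  -> employees (array, length 2)

2


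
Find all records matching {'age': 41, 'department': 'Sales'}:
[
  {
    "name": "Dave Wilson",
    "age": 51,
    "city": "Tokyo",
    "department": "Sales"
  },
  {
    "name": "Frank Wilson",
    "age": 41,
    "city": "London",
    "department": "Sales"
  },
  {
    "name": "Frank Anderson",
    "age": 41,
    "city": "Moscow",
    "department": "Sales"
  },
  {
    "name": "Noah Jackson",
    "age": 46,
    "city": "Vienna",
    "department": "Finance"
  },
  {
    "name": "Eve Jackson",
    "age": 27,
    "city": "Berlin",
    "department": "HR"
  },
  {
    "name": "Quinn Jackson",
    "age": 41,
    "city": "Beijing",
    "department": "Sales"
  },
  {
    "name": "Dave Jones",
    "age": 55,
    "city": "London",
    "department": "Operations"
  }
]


Search criteria: {'age': 41, 'department': 'Sales'}

Checking 7 records:
  Dave Wilson: {age: 51, department: Sales}
  Frank Wilson: {age: 41, department: Sales} <-- MATCH
  Frank Anderson: {age: 41, department: Sales} <-- MATCH
  Noah Jackson: {age: 46, department: Finance}
  Eve Jackson: {age: 27, department: HR}
  Quinn Jackson: {age: 41, department: Sales} <-- MATCH
  Dave Jones: {age: 55, department: Operations}

Matches: ["Frank Wilson", "Frank Anderson", "Quinn Jackson"]

["Frank Wilson", "Frank Anderson", "Quinn Jackson"]


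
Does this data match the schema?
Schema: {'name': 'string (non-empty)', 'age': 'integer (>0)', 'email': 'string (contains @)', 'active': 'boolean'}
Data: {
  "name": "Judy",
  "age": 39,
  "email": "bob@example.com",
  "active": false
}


Validating each field against schema:
  name: OK (non-empty string)
  age: OK (positive integer)
  email: OK (string with @)
  active: OK (boolean)

Result: VALID

VALID


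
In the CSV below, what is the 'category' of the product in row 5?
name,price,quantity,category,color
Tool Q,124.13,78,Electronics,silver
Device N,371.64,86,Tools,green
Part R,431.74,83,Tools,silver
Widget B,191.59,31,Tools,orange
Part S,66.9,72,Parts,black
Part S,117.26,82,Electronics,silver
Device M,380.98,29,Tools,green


Query: Row 5 ('Part S'), column 'category'
Value: Parts

Parts


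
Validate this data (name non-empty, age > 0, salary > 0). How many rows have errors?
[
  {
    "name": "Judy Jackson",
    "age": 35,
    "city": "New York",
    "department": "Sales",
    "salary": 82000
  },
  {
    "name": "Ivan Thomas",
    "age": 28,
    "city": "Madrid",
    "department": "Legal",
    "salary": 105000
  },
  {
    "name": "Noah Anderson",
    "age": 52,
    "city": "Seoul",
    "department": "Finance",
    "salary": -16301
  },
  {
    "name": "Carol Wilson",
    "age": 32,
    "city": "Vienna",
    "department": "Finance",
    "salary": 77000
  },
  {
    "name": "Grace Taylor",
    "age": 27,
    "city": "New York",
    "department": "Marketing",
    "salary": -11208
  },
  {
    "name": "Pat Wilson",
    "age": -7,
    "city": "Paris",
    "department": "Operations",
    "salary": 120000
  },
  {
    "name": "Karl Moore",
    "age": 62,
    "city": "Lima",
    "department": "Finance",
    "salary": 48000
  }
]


Validating 7 records:
Rules: name non-empty, age > 0, salary > 0

  Row 1 (Judy Jackson): OK
  Row 2 (Ivan Thomas): OK
  Row 3 (Noah Anderson): negative salary: -16301
  Row 4 (Carol Wilson): OK
  Row 5 (Grace Taylor): negative salary: -11208
  Row 6 (Pat Wilson): negative age: -7
  Row 7 (Karl Moore): OK

Total errors: 3

3 errors


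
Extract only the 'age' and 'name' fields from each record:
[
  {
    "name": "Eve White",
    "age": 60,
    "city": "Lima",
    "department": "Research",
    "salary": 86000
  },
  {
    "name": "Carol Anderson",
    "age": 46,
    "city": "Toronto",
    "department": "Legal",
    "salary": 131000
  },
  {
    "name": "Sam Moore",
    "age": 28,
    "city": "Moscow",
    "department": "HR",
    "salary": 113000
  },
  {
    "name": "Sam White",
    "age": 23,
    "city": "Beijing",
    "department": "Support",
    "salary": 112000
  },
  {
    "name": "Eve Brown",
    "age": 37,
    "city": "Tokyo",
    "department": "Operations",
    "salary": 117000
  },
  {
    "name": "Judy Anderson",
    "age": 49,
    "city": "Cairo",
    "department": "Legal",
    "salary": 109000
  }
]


Original: 6 records with fields: name, age, city, department, salary
Keep: ['age', 'name']
Drop: ['city', 'department', 'salary']
Result: 6 records, 2 fields each

[
  {
    "age": 60,
    "name": "Eve White"
  },
  {
    "age": 46,
    "name": "Carol Anderson"
  },
  {
    "age": 28,
    "name": "Sam Moore"
  },
  {
    "age": 23,
    "name": "Sam White"
  },
  {
    "age": 37,
    "name": "Eve Brown"
  },
  {
    "age": 49,
    "name": "Judy Anderson"
  }
]


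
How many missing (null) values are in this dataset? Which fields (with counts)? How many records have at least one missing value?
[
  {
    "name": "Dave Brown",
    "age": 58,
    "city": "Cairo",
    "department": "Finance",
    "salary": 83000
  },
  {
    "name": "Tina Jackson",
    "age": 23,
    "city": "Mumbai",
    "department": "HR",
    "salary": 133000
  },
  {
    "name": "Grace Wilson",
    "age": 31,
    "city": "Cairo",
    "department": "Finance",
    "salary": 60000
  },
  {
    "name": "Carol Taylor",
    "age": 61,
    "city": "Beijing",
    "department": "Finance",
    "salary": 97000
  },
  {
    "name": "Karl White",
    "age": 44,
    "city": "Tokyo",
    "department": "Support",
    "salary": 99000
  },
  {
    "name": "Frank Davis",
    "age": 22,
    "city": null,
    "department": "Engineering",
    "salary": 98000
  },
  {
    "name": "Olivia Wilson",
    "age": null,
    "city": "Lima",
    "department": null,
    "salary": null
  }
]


Checking for missing (null) values in 7 records:

  Dave Brown: complete
  Tina Jackson: complete
  Grace Wilson: complete
  Carol Taylor: complete
  Karl White: complete
  Frank Davis: city
  Olivia Wilson: age, department, salary

Per field:
  name: 0 missing
  age: 1 missing
  city: 1 missing
  department: 1 missing
  salary: 1 missing

Total missing values: 4
Records with any missing: 2

4 missing values (age: 1, city: 1, department: 1, salary: 1); 2 incomplete records


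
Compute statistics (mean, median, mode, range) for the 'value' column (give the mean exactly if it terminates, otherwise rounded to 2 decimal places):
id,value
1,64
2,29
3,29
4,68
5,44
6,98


Data: [64, 29, 29, 68, 44, 98]
Count: 6
Sum: 332
Mean: 332/6 ≈ 55.33 (rounded to 2 decimal places)
Sorted: [29, 29, 44, 64, 68, 98]
Median: 54.0
Mode: 29 (2 times)
Range: 98 - 29 = 69
Min: 29, Max: 98

mean≈55.33, median=54.0, mode=29, range=69


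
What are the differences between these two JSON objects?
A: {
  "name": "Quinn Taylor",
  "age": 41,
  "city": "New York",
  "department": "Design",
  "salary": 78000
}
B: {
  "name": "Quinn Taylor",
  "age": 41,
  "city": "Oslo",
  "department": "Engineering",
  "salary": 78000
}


Comparing each field (in key order):
  name: same
  age: same
  city: DIFFERENT
  department: DIFFERENT
  salary: same
Differences:
  city: New York -> Oslo
  department: Design -> Engineering

2 field(s) changed

2 changes: city, department


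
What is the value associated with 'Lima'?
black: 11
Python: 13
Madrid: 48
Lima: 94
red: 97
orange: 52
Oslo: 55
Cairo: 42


Looking up key 'Lima'
Value: 94

94


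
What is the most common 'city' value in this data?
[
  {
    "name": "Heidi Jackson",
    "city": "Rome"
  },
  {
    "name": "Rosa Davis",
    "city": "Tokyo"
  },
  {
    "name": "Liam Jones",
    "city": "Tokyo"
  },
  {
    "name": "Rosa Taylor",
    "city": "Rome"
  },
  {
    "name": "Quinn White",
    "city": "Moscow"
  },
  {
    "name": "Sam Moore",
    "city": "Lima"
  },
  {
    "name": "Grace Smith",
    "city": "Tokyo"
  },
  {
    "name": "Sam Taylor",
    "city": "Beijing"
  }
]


Counting 'city' values across 8 records:

  Tokyo: 3 ###
  Rome: 2 ##
  Moscow: 1 #
  Lima: 1 #
  Beijing: 1 #

Most common: Tokyo (3 times)

Tokyo (3 times)


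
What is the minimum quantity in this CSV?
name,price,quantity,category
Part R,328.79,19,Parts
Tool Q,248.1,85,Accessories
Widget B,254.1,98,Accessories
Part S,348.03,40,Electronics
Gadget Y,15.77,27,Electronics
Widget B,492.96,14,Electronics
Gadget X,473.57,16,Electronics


Computing minimum quantity:
Values: [19, 85, 98, 40, 27, 14, 16]
Min = 14

14


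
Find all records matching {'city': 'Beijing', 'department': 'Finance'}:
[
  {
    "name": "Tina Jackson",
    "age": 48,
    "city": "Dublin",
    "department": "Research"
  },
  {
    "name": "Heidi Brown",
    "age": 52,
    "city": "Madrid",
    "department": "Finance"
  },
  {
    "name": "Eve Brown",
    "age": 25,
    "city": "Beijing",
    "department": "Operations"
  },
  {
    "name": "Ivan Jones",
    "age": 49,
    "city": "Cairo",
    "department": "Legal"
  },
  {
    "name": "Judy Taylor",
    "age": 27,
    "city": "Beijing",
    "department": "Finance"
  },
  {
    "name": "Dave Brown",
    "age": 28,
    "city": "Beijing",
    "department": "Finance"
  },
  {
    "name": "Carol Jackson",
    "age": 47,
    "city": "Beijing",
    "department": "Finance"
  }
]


Search criteria: {'city': 'Beijing', 'department': 'Finance'}

Checking 7 records:
  Tina Jackson: {city: Dublin, department: Research}
  Heidi Brown: {city: Madrid, department: Finance}
  Eve Brown: {city: Beijing, department: Operations}
  Ivan Jones: {city: Cairo, department: Legal}
  Judy Taylor: {city: Beijing, department: Finance} <-- MATCH
  Dave Brown: {city: Beijing, department: Finance} <-- MATCH
  Carol Jackson: {city: Beijing, department: Finance} <-- MATCH

Matches: ["Judy Taylor", "Dave Brown", "Carol Jackson"]

["Judy Taylor", "Dave Brown", "Carol Jackson"]


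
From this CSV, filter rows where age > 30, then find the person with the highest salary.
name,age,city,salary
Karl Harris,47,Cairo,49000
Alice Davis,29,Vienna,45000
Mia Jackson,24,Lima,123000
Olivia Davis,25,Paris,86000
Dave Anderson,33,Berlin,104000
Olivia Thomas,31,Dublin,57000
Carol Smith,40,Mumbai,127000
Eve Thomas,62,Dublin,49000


Filter: age > 30
Sort by: salary (descending)

Filtered records (5):
  Carol Smith, age 40, salary $127000
  Dave Anderson, age 33, salary $104000
  Olivia Thomas, age 31, salary $57000
  Karl Harris, age 47, salary $49000
  Eve Thomas, age 62, salary $49000

Highest salary: Carol Smith ($127000)

Carol Smith


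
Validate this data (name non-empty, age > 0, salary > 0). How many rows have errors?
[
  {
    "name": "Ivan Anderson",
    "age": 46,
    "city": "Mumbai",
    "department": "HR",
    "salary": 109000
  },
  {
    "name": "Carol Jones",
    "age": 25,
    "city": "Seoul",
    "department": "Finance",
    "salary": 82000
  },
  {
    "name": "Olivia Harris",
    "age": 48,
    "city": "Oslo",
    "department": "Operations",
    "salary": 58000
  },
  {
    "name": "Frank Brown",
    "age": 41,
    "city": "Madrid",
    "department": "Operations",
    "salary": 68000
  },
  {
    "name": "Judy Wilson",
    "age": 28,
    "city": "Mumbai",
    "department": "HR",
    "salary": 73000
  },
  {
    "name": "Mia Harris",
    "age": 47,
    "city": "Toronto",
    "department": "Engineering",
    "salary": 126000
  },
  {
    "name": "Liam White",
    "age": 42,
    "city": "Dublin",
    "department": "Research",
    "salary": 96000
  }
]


Validating 7 records:
Rules: name non-empty, age > 0, salary > 0

  Row 1 (Ivan Anderson): OK
  Row 2 (Carol Jones): OK
  Row 3 (Olivia Harris): OK
  Row 4 (Frank Brown): OK
  Row 5 (Judy Wilson): OK
  Row 6 (Mia Harris): OK
  Row 7 (Liam White): OK

Total errors: 0

0 errors


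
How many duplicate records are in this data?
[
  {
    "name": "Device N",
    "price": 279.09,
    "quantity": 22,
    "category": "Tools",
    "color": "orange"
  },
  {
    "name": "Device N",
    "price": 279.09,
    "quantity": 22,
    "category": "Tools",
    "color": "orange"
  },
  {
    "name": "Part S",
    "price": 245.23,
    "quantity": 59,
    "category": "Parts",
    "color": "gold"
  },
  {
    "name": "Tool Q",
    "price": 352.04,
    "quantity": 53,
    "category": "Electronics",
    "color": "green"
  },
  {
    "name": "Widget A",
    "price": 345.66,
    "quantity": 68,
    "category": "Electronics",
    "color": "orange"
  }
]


Checking 5 records for duplicates:

  Row 1: Device N ($279.09, qty 22)
  Row 2: Device N ($279.09, qty 22) <-- DUPLICATE
  Row 3: Part S ($245.23, qty 59)
  Row 4: Tool Q ($352.04, qty 53)
  Row 5: Widget A ($345.66, qty 68)

Duplicates found: 1
Unique records: 4

1 duplicates, 4 unique


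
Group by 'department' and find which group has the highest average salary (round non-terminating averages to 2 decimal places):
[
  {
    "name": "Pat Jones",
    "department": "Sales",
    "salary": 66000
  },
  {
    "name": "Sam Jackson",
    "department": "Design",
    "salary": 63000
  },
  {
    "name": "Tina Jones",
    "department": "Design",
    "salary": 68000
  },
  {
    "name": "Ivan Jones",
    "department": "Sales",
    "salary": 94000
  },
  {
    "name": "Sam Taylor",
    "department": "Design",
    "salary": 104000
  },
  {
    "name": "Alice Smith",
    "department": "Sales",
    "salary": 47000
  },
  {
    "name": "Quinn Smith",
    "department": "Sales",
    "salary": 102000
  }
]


Group by: department

Groups:
  Design: 3 people, avg salary = 235000/3 ≈ $78333.33
  Sales: 4 people, avg salary = 309000/4 = $77250

Highest average salary: Design (≈$78333.33)

Design (≈$78333.33)


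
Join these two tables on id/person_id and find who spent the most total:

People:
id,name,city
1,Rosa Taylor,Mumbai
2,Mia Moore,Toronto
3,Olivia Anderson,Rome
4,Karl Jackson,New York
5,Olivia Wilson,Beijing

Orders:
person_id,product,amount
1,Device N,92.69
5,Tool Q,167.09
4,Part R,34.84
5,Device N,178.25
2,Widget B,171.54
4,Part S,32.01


Join on: people.id = orders.person_id

Joined rows:
  Rosa Taylor (Mumbai) bought Device N for $92.69
  Olivia Wilson (Beijing) bought Tool Q for $167.09
  Karl Jackson (New York) bought Part R for $34.84
  Olivia Wilson (Beijing) bought Device N for $178.25
  Mia Moore (Toronto) bought Widget B for $171.54
  Karl Jackson (New York) bought Part S for $32.01

Total per person:
  Olivia Wilson: $345.34
  Mia Moore: $171.54
  Rosa Taylor: $92.69
  Karl Jackson: $66.85

Top spender: Olivia Wilson ($345.34)

Olivia Wilson ($345.34)


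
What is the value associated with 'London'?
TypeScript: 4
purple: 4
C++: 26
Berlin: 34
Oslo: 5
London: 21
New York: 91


Looking up key 'London'
Value: 21

21


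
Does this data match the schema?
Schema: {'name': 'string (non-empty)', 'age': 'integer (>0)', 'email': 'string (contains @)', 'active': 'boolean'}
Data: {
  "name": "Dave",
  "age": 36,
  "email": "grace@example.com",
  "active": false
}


Validating each field against schema:
  name: OK (non-empty string)
  age: OK (positive integer)
  email: OK (string with @)
  active: OK (boolean)

Result: VALID

VALID


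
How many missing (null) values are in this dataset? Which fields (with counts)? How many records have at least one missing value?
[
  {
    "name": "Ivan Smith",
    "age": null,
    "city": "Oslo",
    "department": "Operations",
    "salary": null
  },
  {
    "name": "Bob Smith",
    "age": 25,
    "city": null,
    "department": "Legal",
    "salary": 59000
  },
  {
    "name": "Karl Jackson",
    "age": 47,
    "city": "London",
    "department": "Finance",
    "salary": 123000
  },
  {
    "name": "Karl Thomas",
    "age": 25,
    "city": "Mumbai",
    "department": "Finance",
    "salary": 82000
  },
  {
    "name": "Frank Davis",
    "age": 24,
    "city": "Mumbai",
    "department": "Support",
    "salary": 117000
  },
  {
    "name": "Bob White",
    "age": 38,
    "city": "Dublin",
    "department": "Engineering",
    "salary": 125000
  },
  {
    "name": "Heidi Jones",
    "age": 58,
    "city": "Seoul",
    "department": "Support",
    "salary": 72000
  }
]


Checking for missing (null) values in 7 records:

  Ivan Smith: age, salary
  Bob Smith: city
  Karl Jackson: complete
  Karl Thomas: complete
  Frank Davis: complete
  Bob White: complete
  Heidi Jones: complete

Per field:
  name: 0 missing
  age: 1 missing
  city: 1 missing
  department: 0 missing
  salary: 1 missing

Total missing values: 3
Records with any missing: 2

3 missing values (age: 1, city: 1, salary: 1); 2 incomplete records


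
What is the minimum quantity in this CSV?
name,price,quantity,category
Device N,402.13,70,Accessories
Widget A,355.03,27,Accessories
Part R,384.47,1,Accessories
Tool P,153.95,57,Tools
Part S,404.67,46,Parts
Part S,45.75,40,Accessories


Computing minimum quantity:
Values: [70, 27, 1, 57, 46, 40]
Min = 1

1


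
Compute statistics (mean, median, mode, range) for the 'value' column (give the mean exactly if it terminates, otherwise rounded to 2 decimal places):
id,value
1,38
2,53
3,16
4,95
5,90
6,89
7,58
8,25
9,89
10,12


Data: [38, 53, 16, 95, 90, 89, 58, 25, 89, 12]
Count: 10
Sum: 565
Mean: 565/10 = 56.5
Sorted: [12, 16, 25, 38, 53, 58, 89, 89, 90, 95]
Median: 55.5
Mode: 89 (2 times)
Range: 95 - 12 = 83
Min: 12, Max: 95

mean=56.5, median=55.5, mode=89, range=83


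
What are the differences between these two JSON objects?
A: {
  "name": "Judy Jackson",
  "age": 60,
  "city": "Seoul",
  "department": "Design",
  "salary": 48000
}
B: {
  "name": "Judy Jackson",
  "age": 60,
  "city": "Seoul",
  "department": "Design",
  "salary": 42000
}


Comparing each field (in key order):
  name: same
  age: same
  city: same
  department: same
  salary: DIFFERENT
Differences:
  salary: 48000 -> 42000

1 field(s) changed

1 change: salary


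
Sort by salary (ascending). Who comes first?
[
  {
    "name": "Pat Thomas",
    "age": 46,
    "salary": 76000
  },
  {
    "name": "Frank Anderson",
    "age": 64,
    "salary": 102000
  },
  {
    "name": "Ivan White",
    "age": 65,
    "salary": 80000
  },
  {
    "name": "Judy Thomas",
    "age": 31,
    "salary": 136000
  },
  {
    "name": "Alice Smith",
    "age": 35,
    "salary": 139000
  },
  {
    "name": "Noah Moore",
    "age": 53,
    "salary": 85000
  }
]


Sort by: salary (ascending)

Sorted order:
  1. Pat Thomas (salary = 76000)
  2. Ivan White (salary = 80000)
  3. Noah Moore (salary = 85000)
  4. Frank Anderson (salary = 102000)
  5. Judy Thomas (salary = 136000)
  6. Alice Smith (salary = 139000)

First: Pat Thomas

Pat Thomas


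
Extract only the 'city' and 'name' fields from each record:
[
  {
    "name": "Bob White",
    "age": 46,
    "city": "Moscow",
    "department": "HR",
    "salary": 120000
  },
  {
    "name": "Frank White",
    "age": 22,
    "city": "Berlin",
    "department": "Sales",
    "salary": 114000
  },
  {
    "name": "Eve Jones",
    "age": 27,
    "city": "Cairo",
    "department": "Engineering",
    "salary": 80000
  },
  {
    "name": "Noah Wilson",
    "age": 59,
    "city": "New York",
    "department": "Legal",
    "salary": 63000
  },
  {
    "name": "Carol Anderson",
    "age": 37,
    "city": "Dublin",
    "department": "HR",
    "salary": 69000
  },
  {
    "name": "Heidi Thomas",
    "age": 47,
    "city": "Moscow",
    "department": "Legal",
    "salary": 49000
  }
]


Original: 6 records with fields: name, age, city, department, salary
Keep: ['city', 'name']
Drop: ['age', 'department', 'salary']
Result: 6 records, 2 fields each

[
  {
    "city": "Moscow",
    "name": "Bob White"
  },
  {
    "city": "Berlin",
    "name": "Frank White"
  },
  {
    "city": "Cairo",
    "name": "Eve Jones"
  },
  {
    "city": "New York",
    "name": "Noah Wilson"
  },
  {
    "city": "Dublin",
    "name": "Carol Anderson"
  },
  {
    "city": "Moscow",
    "name": "Heidi Thomas"
  }
]


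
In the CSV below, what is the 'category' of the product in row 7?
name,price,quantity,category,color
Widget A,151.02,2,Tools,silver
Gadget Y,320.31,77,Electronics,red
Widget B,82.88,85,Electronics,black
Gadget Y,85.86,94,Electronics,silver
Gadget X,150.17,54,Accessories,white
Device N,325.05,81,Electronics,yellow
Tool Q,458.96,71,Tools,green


Query: Row 7 ('Tool Q'), column 'category'
Value: Tools

Tools


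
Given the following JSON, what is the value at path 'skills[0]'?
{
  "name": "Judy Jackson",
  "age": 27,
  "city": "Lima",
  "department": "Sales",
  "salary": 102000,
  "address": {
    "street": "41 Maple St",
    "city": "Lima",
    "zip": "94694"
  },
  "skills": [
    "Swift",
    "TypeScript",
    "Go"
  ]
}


Query: skills[0]
Path: skills -> first element
Value: Swift

Swift


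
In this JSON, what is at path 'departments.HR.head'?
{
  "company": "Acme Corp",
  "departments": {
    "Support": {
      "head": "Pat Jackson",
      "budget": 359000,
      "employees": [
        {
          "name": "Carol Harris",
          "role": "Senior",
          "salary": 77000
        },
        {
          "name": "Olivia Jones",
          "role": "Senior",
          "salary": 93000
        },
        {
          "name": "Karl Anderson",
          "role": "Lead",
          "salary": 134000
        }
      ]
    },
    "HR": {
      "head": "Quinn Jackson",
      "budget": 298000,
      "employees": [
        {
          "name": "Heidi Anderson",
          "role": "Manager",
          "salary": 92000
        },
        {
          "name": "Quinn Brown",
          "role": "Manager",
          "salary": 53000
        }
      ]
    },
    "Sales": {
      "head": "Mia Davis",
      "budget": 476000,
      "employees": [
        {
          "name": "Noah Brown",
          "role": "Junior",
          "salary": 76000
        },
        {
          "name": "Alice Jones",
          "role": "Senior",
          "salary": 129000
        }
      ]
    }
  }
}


Path: departments.HR.head

Navigate:
  -> departments
  -> HR
  -> head = 'Quinn Jackson'

Quinn Jackson


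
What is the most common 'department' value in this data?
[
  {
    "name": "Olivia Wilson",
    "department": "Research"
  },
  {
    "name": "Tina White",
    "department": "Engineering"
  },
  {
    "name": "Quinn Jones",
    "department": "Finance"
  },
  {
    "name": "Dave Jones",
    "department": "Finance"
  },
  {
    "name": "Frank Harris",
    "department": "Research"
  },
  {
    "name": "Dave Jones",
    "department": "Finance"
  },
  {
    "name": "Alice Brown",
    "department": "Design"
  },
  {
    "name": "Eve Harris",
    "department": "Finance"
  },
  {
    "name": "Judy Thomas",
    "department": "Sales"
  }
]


Counting 'department' values across 9 records:

  Finance: 4 ####
  Research: 2 ##
  Engineering: 1 #
  Design: 1 #
  Sales: 1 #

Most common: Finance (4 times)

Finance (4 times)


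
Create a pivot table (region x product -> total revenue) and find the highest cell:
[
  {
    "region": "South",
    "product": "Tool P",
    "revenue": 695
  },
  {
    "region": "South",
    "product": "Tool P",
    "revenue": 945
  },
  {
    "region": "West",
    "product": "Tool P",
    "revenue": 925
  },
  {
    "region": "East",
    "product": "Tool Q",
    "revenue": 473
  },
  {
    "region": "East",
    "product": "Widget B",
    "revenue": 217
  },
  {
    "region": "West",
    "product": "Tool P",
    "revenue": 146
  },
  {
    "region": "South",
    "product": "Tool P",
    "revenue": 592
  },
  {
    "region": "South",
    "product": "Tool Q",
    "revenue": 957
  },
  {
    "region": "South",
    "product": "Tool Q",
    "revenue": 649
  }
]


Pivot: region (rows) x product (columns) -> total revenue

     Tool P        Tool Q        Widget B    
East             0           473           217  
South         2232          1606             0  
West          1071             0             0  

Highest: South / Tool P = $2232

South / Tool P = $2232


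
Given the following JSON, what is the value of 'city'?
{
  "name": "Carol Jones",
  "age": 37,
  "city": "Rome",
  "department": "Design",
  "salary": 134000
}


Looking up field 'city'
Value: Rome

Rome


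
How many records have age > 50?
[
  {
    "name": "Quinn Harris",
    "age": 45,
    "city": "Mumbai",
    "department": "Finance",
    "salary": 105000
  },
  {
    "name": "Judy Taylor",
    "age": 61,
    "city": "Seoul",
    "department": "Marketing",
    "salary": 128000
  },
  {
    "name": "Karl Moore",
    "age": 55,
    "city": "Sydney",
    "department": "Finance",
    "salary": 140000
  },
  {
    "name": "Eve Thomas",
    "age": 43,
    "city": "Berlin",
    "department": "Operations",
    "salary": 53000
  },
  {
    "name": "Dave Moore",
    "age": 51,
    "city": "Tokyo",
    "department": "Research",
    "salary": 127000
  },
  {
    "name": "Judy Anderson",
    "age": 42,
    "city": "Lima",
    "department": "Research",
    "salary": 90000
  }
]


Data: 6 records
Condition: age > 50

Checking each record:
  Quinn Harris: 45
  Judy Taylor: 61 MATCH
  Karl Moore: 55 MATCH
  Eve Thomas: 43
  Dave Moore: 51 MATCH
  Judy Anderson: 42

Count: 3

3


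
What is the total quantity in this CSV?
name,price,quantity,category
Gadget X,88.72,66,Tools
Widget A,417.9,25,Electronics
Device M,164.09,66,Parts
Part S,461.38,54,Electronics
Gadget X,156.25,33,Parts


Computing total quantity:
Values: [66, 25, 66, 54, 33]
Sum = 244

244


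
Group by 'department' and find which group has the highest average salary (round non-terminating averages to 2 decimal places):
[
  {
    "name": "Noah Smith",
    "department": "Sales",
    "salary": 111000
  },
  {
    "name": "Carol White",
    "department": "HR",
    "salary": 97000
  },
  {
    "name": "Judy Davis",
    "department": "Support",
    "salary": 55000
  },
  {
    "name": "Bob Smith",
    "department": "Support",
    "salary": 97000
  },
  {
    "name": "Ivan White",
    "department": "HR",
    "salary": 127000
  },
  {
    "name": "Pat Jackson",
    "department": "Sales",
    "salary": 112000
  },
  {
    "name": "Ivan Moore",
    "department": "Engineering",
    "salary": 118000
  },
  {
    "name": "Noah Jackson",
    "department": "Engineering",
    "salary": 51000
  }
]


Group by: department

Groups:
  Engineering: 2 people, avg salary = 169000/2 = $84500
  HR: 2 people, avg salary = 224000/2 = $112000
  Sales: 2 people, avg salary = 223000/2 = $111500
  Support: 2 people, avg salary = 152000/2 = $76000

Highest average salary: HR ($112000)

HR ($112000)
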